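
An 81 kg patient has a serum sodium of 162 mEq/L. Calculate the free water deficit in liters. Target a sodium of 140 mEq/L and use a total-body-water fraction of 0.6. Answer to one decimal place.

7.6 L

TBW = 0.6 · 81 = 48.6 L
Free water deficit = TBW · (Na/140 − 1)
= 48.6 · (162/140 − 1)
= 48.6 · 0.1571
= 7.64 L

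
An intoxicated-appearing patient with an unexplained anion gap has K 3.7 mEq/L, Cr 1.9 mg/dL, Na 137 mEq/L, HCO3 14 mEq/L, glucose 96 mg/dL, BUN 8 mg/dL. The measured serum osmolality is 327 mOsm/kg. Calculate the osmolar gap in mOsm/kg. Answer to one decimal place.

Calculated osmolality = 2·Na + glucose/18 + BUN/2.8
= 2·137 + 96/18 + 8/2.8
= 274 + 5.33 + 2.86
= 282.19 mOsm/kg ≈ 282.2 mOsm/kg
Osmolar gap = measured − calculated = 327 − 282.2 = 44.8 mOsm/kg

44.8 mOsm/kg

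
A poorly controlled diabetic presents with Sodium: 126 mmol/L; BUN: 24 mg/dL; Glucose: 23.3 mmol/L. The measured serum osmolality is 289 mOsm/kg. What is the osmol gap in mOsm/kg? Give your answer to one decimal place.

5.1 mOsm/kg

Calculated osmolality = 2·Na + glucose + BUN/2.8
= 2·126 + 23.3 + 24/2.8
= 252 + 23.30 + 8.57
= 283.87 mOsm/kg ≈ 283.9 mOsm/kg
Osmolar gap = measured − calculated = 289 − 283.9 = 5.1 mOsm/kg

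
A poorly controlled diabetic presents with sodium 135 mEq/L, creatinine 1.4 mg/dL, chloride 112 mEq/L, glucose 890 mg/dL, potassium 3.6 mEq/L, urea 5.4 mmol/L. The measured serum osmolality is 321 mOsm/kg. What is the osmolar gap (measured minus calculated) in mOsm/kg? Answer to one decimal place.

Calculated osmolality = 2·Na + glucose/18 + urea
= 2·135 + 890/18 + 5.4
= 270 + 49.44 + 5.40
= 324.84 mOsm/kg ≈ 324.8 mOsm/kg
Osmolar gap = measured − calculated = 321 − 324.8 = -3.8 mOsm/kg

-3.8 mOsm/kg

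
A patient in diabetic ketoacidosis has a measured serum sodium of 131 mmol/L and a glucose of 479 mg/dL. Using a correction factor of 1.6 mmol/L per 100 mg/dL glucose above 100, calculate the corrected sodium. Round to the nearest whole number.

137 mmol/L

Corrected Na = measured Na + 1.6 · (glucose − 100)/100
= 131 + 1.6 · (479 − 100)/100
= 131 + 6.1
= 137.1 mmol/L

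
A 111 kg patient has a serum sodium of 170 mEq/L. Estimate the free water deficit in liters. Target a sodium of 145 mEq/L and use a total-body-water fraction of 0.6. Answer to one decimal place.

TBW = 0.6 · 111 = 66.6 L
Free water deficit = TBW · (Na/145 − 1)
= 66.6 · (170/145 − 1)
= 66.6 · 0.1724
= 11.48 L

11.5 L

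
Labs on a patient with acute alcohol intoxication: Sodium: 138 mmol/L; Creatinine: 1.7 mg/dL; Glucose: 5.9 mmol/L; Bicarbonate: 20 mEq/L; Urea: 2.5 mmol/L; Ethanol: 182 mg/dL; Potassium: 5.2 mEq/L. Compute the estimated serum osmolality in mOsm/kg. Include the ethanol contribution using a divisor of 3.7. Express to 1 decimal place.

333.6 mOsm/kg

Calculated osmolality = 2·Na + glucose + urea + ethanol/3.7
= 2·138 + 5.9 + 2.5 + 182/3.7
= 276 + 5.90 + 2.50 + 49.19
= 333.59 mOsm/kg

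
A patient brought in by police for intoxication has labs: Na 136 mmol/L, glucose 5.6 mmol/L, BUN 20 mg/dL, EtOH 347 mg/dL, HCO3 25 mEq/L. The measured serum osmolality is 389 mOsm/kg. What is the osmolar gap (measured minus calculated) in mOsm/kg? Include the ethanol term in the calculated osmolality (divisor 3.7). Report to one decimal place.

Calculated osmolality = 2·Na + glucose + BUN/2.8 + ethanol/3.7
= 2·136 + 5.6 + 20/2.8 + 347/3.7
= 272 + 5.60 + 7.14 + 93.78
= 378.52 mOsm/kg ≈ 378.5 mOsm/kg
Osmolar gap = measured − calculated = 389 − 378.5 = 10.5 mOsm/kg

10.5 mOsm/kg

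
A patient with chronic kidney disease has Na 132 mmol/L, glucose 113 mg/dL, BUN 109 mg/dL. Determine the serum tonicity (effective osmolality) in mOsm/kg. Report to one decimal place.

270.3 mOsm/kg

Effective osmolality excludes urea (freely permeant across cell membranes):
2·Na + glucose/18
= 2·132 + 113/18
= 264 + 6.28
= 270.28 mOsm/kg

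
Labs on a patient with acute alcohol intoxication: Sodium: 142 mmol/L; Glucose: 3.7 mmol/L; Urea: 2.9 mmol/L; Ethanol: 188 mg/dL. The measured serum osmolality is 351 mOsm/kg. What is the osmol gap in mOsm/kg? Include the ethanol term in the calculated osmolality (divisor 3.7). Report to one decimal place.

Calculated osmolality = 2·Na + glucose + urea + ethanol/3.7
= 2·142 + 3.7 + 2.9 + 188/3.7
= 284 + 3.70 + 2.90 + 50.81
= 341.41 mOsm/kg ≈ 341.4 mOsm/kg
Osmolar gap = measured − calculated = 351 − 341.4 = 9.6 mOsm/kg

9.6 mOsm/kg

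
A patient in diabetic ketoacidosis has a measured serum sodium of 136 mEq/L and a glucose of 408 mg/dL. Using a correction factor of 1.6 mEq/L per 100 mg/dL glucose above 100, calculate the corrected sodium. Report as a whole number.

141 mEq/L

Corrected Na = measured Na + 1.6 · (glucose − 100)/100
= 136 + 1.6 · (408 − 100)/100
= 136 + 4.9
= 140.9 mEq/L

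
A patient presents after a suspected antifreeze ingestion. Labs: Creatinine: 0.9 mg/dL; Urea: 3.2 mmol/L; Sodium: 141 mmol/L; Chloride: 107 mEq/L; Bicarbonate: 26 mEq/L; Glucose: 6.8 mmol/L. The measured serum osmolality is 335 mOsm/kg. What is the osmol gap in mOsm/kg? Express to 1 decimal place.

43.0 mOsm/kg

Calculated osmolality = 2·Na + glucose + urea
= 2·141 + 6.8 + 3.2
= 282 + 6.80 + 3.20
= 292 mOsm/kg ≈ 292.0 mOsm/kg
Osmolar gap = measured − calculated = 335 − 292.0 = 43.0 mOsm/kg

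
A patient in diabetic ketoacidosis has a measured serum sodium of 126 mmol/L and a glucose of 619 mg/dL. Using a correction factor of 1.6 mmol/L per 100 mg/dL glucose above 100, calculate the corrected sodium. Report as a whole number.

Corrected Na = measured Na + 1.6 · (glucose − 100)/100
= 126 + 1.6 · (619 − 100)/100
= 126 + 8.3
= 134.3 mmol/L

134 mmol/L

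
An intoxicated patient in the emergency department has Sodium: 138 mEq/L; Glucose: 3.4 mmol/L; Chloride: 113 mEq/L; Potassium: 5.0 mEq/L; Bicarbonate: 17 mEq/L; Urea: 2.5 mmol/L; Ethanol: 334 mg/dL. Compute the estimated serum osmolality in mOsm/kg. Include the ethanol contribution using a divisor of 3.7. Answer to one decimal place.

372.2 mOsm/kg

Calculated osmolality = 2·Na + glucose + urea + ethanol/3.7
= 2·138 + 3.4 + 2.5 + 334/3.7
= 276 + 3.40 + 2.50 + 90.27
= 372.17 mOsm/kg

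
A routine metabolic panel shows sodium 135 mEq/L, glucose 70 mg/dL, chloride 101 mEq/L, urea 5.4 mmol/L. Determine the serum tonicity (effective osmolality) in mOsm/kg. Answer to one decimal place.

Effective osmolality excludes urea (freely permeant across cell membranes):
2·Na + glucose/18
= 2·135 + 70/18
= 270 + 3.89
= 273.89 mOsm/kg

273.9 mOsm/kg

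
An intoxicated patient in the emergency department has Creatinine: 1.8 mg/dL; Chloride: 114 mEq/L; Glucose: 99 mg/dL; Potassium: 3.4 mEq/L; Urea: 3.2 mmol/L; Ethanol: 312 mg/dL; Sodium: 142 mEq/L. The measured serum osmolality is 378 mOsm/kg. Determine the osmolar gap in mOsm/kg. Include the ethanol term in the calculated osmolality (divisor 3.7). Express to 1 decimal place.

Calculated osmolality = 2·Na + glucose/18 + urea + ethanol/3.7
= 2·142 + 99/18 + 3.2 + 312/3.7
= 284 + 5.50 + 3.20 + 84.32
= 377.02 mOsm/kg ≈ 377.0 mOsm/kg
Osmolar gap = measured − calculated = 378 − 377.0 = 1.0 mOsm/kg

1.0 mOsm/kg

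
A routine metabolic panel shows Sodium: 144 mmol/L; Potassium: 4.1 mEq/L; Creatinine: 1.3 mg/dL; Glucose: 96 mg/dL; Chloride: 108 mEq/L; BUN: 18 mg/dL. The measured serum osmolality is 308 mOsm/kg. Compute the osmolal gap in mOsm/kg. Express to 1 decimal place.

Calculated osmolality = 2·Na + glucose/18 + BUN/2.8
= 2·144 + 96/18 + 18/2.8
= 288 + 5.33 + 6.43
= 299.76 mOsm/kg ≈ 299.8 mOsm/kg
Osmolar gap = measured − calculated = 308 − 299.8 = 8.2 mOsm/kg

8.2 mOsm/kg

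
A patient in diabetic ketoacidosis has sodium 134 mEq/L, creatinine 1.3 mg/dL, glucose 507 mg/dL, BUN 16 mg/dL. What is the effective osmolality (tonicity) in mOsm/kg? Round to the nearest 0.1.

Effective osmolality excludes urea (freely permeant across cell membranes):
2·Na + glucose/18
= 2·134 + 507/18
= 268 + 28.17
= 296.17 mOsm/kg

296.2 mOsm/kg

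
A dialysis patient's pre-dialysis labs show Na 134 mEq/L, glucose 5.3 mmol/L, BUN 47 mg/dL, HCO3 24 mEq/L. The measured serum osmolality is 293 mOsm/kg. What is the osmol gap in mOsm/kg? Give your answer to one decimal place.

2.9 mOsm/kg

Calculated osmolality = 2·Na + glucose + BUN/2.8
= 2·134 + 5.3 + 47/2.8
= 268 + 5.30 + 16.79
= 290.09 mOsm/kg ≈ 290.1 mOsm/kg
Osmolar gap = measured − calculated = 293 − 290.1 = 2.9 mOsm/kg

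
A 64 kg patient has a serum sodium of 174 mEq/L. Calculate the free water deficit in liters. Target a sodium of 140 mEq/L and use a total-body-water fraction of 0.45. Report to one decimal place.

7.0 L

TBW = 0.45 · 64 = 28.8 L
Free water deficit = TBW · (Na/140 − 1)
= 28.8 · (174/140 − 1)
= 28.8 · 0.2429
= 7 L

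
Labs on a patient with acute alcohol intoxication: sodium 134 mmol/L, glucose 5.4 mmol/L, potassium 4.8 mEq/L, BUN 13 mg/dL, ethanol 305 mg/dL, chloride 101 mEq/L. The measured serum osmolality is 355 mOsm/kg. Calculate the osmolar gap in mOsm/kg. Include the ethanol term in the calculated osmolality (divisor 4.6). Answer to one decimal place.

Calculated osmolality = 2·Na + glucose + BUN/2.8 + ethanol/4.6
= 2·134 + 5.4 + 13/2.8 + 305/4.6
= 268 + 5.40 + 4.64 + 66.30
= 344.34 mOsm/kg ≈ 344.3 mOsm/kg
Osmolar gap = measured − calculated = 355 − 344.3 = 10.7 mOsm/kg

10.7 mOsm/kg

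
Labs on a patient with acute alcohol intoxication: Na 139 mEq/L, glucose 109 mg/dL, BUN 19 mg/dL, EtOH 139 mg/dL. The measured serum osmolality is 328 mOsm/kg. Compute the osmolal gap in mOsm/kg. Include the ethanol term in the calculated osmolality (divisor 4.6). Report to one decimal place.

Calculated osmolality = 2·Na + glucose/18 + BUN/2.8 + ethanol/4.6
= 2·139 + 109/18 + 19/2.8 + 139/4.6
= 278 + 6.06 + 6.79 + 30.22
= 321.07 mOsm/kg ≈ 321.1 mOsm/kg
Osmolar gap = measured − calculated = 328 − 321.1 = 6.9 mOsm/kg

6.9 mOsm/kg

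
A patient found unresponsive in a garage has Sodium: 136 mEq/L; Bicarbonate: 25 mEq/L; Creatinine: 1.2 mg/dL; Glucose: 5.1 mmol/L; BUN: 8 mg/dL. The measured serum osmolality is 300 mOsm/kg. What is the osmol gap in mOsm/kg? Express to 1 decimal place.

20.0 mOsm/kg

Calculated osmolality = 2·Na + glucose + BUN/2.8
= 2·136 + 5.1 + 8/2.8
= 272 + 5.10 + 2.86
= 279.96 mOsm/kg ≈ 280.0 mOsm/kg
Osmolar gap = measured − calculated = 300 − 280.0 = 20.0 mOsm/kg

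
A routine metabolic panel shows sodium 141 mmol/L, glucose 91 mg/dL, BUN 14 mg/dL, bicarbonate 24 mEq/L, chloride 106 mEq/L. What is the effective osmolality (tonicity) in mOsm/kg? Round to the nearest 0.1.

287.1 mOsm/kg

Effective osmolality excludes urea (freely permeant across cell membranes):
2·Na + glucose/18
= 2·141 + 91/18
= 282 + 5.06
= 287.06 mOsm/kg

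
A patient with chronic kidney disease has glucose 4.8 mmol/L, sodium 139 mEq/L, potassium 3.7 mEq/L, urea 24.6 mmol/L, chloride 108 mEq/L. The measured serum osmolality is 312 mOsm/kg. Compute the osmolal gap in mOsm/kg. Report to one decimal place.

4.6 mOsm/kg

Calculated osmolality = 2·Na + glucose + urea
= 2·139 + 4.8 + 24.6
= 278 + 4.80 + 24.60
= 307.4 mOsm/kg ≈ 307.4 mOsm/kg
Osmolar gap = measured − calculated = 312 − 307.4 = 4.6 mOsm/kg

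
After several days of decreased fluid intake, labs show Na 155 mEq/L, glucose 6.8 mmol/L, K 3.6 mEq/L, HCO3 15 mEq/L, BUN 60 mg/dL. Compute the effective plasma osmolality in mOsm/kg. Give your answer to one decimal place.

316.8 mOsm/kg

Effective osmolality excludes urea (freely permeant across cell membranes):
2·Na + glucose
= 2·155 + 6.8
= 310 + 6.8
= 316.8 mOsm/kg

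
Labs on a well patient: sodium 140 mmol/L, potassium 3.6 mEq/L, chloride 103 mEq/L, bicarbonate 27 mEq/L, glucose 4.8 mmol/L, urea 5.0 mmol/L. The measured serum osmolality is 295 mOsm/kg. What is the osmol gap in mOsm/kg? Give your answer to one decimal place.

5.2 mOsm/kg

Calculated osmolality = 2·Na + glucose + urea
= 2·140 + 4.8 + 5
= 280 + 4.80 + 5
= 289.8 mOsm/kg ≈ 289.8 mOsm/kg
Osmolar gap = measured − calculated = 295 − 289.8 = 5.2 mOsm/kg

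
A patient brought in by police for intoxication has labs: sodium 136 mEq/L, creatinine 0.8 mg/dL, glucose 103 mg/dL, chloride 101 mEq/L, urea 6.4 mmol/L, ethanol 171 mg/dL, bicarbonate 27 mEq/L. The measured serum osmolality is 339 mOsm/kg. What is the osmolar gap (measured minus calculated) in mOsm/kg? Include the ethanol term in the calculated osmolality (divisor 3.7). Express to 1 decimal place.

8.7 mOsm/kg

Calculated osmolality = 2·Na + glucose/18 + urea + ethanol/3.7
= 2·136 + 103/18 + 6.4 + 171/3.7
= 272 + 5.72 + 6.40 + 46.22
= 330.34 mOsm/kg ≈ 330.3 mOsm/kg
Osmolar gap = measured − calculated = 339 − 330.3 = 8.7 mOsm/kg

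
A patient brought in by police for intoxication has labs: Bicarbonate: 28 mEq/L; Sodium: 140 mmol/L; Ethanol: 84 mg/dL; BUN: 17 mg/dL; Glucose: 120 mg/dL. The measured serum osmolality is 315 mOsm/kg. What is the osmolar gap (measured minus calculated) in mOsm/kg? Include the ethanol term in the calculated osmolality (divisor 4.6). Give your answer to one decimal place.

4.0 mOsm/kg

Calculated osmolality = 2·Na + glucose/18 + BUN/2.8 + ethanol/4.6
= 2·140 + 120/18 + 17/2.8 + 84/4.6
= 280 + 6.67 + 6.07 + 18.26
= 311 mOsm/kg ≈ 311.0 mOsm/kg
Osmolar gap = measured − calculated = 315 − 311.0 = 4.0 mOsm/kg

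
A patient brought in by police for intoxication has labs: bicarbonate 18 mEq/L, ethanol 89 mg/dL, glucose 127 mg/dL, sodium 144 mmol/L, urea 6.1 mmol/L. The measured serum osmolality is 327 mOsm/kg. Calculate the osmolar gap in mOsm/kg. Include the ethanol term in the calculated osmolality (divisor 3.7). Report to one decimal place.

1.8 mOsm/kg

Calculated osmolality = 2·Na + glucose/18 + urea + ethanol/3.7
= 2·144 + 127/18 + 6.1 + 89/3.7
= 288 + 7.06 + 6.10 + 24.05
= 325.21 mOsm/kg ≈ 325.2 mOsm/kg
Osmolar gap = measured − calculated = 327 − 325.2 = 1.8 mOsm/kg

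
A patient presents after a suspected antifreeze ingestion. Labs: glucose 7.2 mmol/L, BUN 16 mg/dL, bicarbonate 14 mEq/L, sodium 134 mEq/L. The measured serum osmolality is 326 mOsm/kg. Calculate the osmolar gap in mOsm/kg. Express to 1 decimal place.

Calculated osmolality = 2·Na + glucose + BUN/2.8
= 2·134 + 7.2 + 16/2.8
= 268 + 7.20 + 5.71
= 280.91 mOsm/kg ≈ 280.9 mOsm/kg
Osmolar gap = measured − calculated = 326 − 280.9 = 45.1 mOsm/kg

45.1 mOsm/kg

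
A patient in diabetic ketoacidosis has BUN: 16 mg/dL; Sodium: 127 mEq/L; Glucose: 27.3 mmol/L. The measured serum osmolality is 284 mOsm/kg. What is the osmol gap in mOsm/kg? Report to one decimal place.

-3.0 mOsm/kg

Calculated osmolality = 2·Na + glucose + BUN/2.8
= 2·127 + 27.3 + 16/2.8
= 254 + 27.30 + 5.71
= 287.01 mOsm/kg ≈ 287.0 mOsm/kg
Osmolar gap = measured − calculated = 284 − 287.0 = -3.0 mOsm/kg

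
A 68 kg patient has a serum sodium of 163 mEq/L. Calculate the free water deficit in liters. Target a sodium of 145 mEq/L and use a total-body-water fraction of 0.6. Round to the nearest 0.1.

5.1 L

TBW = 0.6 · 68 = 40.8 L
Free water deficit = TBW · (Na/145 − 1)
= 40.8 · (163/145 − 1)
= 40.8 · 0.1241
= 5.06 L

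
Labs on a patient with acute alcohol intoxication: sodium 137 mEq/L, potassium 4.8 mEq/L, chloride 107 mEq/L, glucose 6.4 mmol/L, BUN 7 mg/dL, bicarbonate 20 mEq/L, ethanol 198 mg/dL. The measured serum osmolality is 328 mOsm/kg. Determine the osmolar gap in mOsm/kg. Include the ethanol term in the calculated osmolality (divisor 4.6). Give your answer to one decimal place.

2.1 mOsm/kg

Calculated osmolality = 2·Na + glucose + BUN/2.8 + ethanol/4.6
= 2·137 + 6.4 + 7/2.8 + 198/4.6
= 274 + 6.40 + 2.50 + 43.04
= 325.94 mOsm/kg ≈ 325.9 mOsm/kg
Osmolar gap = measured − calculated = 328 − 325.9 = 2.1 mOsm/kg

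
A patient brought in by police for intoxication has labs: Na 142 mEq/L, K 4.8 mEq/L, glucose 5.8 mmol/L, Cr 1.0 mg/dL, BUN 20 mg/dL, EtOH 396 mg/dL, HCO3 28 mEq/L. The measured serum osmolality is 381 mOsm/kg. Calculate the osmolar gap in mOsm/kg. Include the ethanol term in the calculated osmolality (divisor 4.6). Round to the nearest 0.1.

Calculated osmolality = 2·Na + glucose + BUN/2.8 + ethanol/4.6
= 2·142 + 5.8 + 20/2.8 + 396/4.6
= 284 + 5.80 + 7.14 + 86.09
= 383.03 mOsm/kg ≈ 383.0 mOsm/kg
Osmolar gap = measured − calculated = 381 − 383.0 = -2.0 mOsm/kg

-2.0 mOsm/kg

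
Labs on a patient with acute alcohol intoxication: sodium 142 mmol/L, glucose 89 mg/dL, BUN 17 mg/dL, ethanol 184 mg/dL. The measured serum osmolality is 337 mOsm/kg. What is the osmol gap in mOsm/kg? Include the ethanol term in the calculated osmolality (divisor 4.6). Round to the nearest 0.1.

Calculated osmolality = 2·Na + glucose/18 + BUN/2.8 + ethanol/4.6
= 2·142 + 89/18 + 17/2.8 + 184/4.6
= 284 + 4.94 + 6.07 + 40
= 335.01 mOsm/kg ≈ 335.0 mOsm/kg
Osmolar gap = measured − calculated = 337 − 335.0 = 2.0 mOsm/kg

2.0 mOsm/kg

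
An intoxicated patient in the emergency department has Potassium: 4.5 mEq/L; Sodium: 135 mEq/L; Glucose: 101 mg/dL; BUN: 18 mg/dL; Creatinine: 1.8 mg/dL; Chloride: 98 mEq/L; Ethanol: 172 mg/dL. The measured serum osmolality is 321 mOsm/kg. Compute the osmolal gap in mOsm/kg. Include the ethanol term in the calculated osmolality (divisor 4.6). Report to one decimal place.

Calculated osmolality = 2·Na + glucose/18 + BUN/2.8 + ethanol/4.6
= 2·135 + 101/18 + 18/2.8 + 172/4.6
= 270 + 5.61 + 6.43 + 37.39
= 319.43 mOsm/kg ≈ 319.4 mOsm/kg
Osmolar gap = measured − calculated = 321 − 319.4 = 1.6 mOsm/kg

1.6 mOsm/kg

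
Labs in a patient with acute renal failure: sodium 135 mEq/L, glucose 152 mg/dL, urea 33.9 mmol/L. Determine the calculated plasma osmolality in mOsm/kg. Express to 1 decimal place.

Calculated osmolality = 2·Na + glucose/18 + urea
= 2·135 + 152/18 + 33.9
= 270 + 8.44 + 33.90
= 312.34 mOsm/kg

312.3 mOsm/kg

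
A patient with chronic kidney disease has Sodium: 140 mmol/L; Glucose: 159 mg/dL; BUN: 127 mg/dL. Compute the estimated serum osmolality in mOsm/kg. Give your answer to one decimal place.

Calculated osmolality = 2·Na + glucose/18 + BUN/2.8
= 2·140 + 159/18 + 127/2.8
= 280 + 8.83 + 45.36
= 334.19 mOsm/kg

334.2 mOsm/kg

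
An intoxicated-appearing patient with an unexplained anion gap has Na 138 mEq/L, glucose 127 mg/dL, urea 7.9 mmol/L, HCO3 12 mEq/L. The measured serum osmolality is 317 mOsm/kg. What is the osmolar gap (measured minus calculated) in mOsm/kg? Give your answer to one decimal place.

Calculated osmolality = 2·Na + glucose/18 + urea
= 2·138 + 127/18 + 7.9
= 276 + 7.06 + 7.90
= 290.96 mOsm/kg ≈ 291.0 mOsm/kg
Osmolar gap = measured − calculated = 317 − 291.0 = 26.0 mOsm/kg

26.0 mOsm/kg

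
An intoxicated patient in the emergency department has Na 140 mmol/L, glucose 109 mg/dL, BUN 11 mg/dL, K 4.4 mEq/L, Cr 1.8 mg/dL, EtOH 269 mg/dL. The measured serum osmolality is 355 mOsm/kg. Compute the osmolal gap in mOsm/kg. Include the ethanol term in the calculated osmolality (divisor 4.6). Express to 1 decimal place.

6.5 mOsm/kg

Calculated osmolality = 2·Na + glucose/18 + BUN/2.8 + ethanol/4.6
= 2·140 + 109/18 + 11/2.8 + 269/4.6
= 280 + 6.06 + 3.93 + 58.48
= 348.47 mOsm/kg ≈ 348.5 mOsm/kg
Osmolar gap = measured − calculated = 355 − 348.5 = 6.5 mOsm/kg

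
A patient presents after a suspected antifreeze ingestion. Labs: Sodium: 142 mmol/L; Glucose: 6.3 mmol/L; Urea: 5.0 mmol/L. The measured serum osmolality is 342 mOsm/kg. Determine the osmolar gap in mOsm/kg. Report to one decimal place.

46.7 mOsm/kg

Calculated osmolality = 2·Na + glucose + urea
= 2·142 + 6.3 + 5
= 284 + 6.30 + 5
= 295.3 mOsm/kg ≈ 295.3 mOsm/kg
Osmolar gap = measured − calculated = 342 − 295.3 = 46.7 mOsm/kg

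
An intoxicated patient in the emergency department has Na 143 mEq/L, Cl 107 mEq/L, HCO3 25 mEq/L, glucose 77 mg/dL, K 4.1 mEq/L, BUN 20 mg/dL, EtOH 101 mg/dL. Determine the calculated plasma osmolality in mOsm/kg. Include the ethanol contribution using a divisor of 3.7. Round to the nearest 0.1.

324.7 mOsm/kg

Calculated osmolality = 2·Na + glucose/18 + BUN/2.8 + ethanol/3.7
= 2·143 + 77/18 + 20/2.8 + 101/3.7
= 286 + 4.28 + 7.14 + 27.30
= 324.72 mOsm/kg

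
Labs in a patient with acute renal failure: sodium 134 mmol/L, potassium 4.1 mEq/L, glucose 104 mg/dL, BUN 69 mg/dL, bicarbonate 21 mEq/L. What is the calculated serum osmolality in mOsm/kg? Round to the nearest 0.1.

298.4 mOsm/kg

Calculated osmolality = 2·Na + glucose/18 + BUN/2.8
= 2·134 + 104/18 + 69/2.8
= 268 + 5.78 + 24.64
= 298.42 mOsm/kg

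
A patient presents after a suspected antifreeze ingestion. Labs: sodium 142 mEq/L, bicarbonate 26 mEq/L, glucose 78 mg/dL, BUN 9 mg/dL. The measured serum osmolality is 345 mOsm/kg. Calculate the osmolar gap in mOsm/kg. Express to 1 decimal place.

Calculated osmolality = 2·Na + glucose/18 + BUN/2.8
= 2·142 + 78/18 + 9/2.8
= 284 + 4.33 + 3.21
= 291.54 mOsm/kg ≈ 291.5 mOsm/kg
Osmolar gap = measured − calculated = 345 − 291.5 = 53.5 mOsm/kg

53.5 mOsm/kg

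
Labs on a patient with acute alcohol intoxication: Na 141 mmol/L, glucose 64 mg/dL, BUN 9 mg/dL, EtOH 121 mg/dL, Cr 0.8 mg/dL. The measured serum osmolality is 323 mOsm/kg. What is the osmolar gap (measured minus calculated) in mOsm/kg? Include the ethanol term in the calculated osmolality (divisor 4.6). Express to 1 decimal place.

7.9 mOsm/kg

Calculated osmolality = 2·Na + glucose/18 + BUN/2.8 + ethanol/4.6
= 2·141 + 64/18 + 9/2.8 + 121/4.6
= 282 + 3.56 + 3.21 + 26.30
= 315.07 mOsm/kg ≈ 315.1 mOsm/kg
Osmolar gap = measured − calculated = 323 − 315.1 = 7.9 mOsm/kg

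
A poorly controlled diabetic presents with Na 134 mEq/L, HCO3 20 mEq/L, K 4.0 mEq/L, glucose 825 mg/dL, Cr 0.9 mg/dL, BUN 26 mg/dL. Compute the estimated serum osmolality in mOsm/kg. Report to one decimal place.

323.1 mOsm/kg

Calculated osmolality = 2·Na + glucose/18 + BUN/2.8
= 2·134 + 825/18 + 26/2.8
= 268 + 45.83 + 9.29
= 323.12 mOsm/kg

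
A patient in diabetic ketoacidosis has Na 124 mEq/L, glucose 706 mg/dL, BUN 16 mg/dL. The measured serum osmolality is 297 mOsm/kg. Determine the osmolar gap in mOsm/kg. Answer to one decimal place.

Calculated osmolality = 2·Na + glucose/18 + BUN/2.8
= 2·124 + 706/18 + 16/2.8
= 248 + 39.22 + 5.71
= 292.93 mOsm/kg ≈ 292.9 mOsm/kg
Osmolar gap = measured − calculated = 297 − 292.9 = 4.1 mOsm/kg

4.1 mOsm/kg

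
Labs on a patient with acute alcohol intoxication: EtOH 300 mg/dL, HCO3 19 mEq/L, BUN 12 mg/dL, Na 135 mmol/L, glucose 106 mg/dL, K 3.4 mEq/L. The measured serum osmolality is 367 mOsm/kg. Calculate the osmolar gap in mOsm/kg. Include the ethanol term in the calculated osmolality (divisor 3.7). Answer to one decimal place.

Calculated osmolality = 2·Na + glucose/18 + BUN/2.8 + ethanol/3.7
= 2·135 + 106/18 + 12/2.8 + 300/3.7
= 270 + 5.89 + 4.29 + 81.08
= 361.26 mOsm/kg ≈ 361.3 mOsm/kg
Osmolar gap = measured − calculated = 367 − 361.3 = 5.7 mOsm/kg

5.7 mOsm/kg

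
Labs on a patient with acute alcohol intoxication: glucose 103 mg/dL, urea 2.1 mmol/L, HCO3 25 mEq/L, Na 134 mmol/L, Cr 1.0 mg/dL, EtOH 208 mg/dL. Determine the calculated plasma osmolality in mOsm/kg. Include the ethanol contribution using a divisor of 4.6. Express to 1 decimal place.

Calculated osmolality = 2·Na + glucose/18 + urea + ethanol/4.6
= 2·134 + 103/18 + 2.1 + 208/4.6
= 268 + 5.72 + 2.10 + 45.22
= 321.04 mOsm/kg

321.0 mOsm/kg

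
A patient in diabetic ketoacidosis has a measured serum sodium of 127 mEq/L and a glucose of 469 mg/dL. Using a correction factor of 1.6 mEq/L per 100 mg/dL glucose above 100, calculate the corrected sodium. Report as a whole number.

133 mEq/L

Corrected Na = measured Na + 1.6 · (glucose − 100)/100
= 127 + 1.6 · (469 − 100)/100
= 127 + 5.9
= 132.9 mEq/L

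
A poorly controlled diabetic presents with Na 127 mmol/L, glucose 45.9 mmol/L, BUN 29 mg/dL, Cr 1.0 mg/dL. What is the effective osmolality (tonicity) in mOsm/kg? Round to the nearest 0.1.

Effective osmolality excludes urea (freely permeant across cell membranes):
2·Na + glucose
= 2·127 + 45.9
= 254 + 45.9
= 299.9 mOsm/kg

299.9 mOsm/kg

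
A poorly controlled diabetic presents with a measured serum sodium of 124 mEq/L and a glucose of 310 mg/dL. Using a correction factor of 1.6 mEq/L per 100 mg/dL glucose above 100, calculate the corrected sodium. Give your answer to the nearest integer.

127 mEq/L

Corrected Na = measured Na + 1.6 · (glucose − 100)/100
= 124 + 1.6 · (310 − 100)/100
= 124 + 3.4
= 127.4 mEq/L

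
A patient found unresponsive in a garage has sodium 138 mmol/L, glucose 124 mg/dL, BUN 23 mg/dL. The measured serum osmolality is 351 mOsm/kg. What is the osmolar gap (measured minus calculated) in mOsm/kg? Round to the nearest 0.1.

Calculated osmolality = 2·Na + glucose/18 + BUN/2.8
= 2·138 + 124/18 + 23/2.8
= 276 + 6.89 + 8.21
= 291.1 mOsm/kg ≈ 291.1 mOsm/kg
Osmolar gap = measured − calculated = 351 − 291.1 = 59.9 mOsm/kg

59.9 mOsm/kg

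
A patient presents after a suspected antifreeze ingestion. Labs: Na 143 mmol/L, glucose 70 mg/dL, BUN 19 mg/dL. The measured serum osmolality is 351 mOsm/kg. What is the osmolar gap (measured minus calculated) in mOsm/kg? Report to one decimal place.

54.3 mOsm/kg

Calculated osmolality = 2·Na + glucose/18 + BUN/2.8
= 2·143 + 70/18 + 19/2.8
= 286 + 3.89 + 6.79
= 296.68 mOsm/kg ≈ 296.7 mOsm/kg
Osmolar gap = measured − calculated = 351 − 296.7 = 54.3 mOsm/kg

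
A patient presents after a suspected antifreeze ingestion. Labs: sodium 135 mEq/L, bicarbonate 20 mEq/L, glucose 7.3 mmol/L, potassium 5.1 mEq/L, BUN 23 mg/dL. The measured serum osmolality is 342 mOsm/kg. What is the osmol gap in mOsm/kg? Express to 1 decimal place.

Calculated osmolality = 2·Na + glucose + BUN/2.8
= 2·135 + 7.3 + 23/2.8
= 270 + 7.30 + 8.21
= 285.51 mOsm/kg ≈ 285.5 mOsm/kg
Osmolar gap = measured − calculated = 342 − 285.5 = 56.5 mOsm/kg

56.5 mOsm/kg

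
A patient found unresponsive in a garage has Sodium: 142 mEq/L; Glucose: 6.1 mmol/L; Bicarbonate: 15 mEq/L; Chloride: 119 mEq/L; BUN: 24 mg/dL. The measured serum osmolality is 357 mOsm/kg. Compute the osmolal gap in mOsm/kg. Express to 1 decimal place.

Calculated osmolality = 2·Na + glucose + BUN/2.8
= 2·142 + 6.1 + 24/2.8
= 284 + 6.10 + 8.57
= 298.67 mOsm/kg ≈ 298.7 mOsm/kg
Osmolar gap = measured − calculated = 357 − 298.7 = 58.3 mOsm/kg

58.3 mOsm/kg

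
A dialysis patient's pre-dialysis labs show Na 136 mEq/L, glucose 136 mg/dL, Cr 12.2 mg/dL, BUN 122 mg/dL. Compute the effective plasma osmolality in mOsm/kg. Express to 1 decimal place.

Effective osmolality excludes urea (freely permeant across cell membranes):
2·Na + glucose/18
= 2·136 + 136/18
= 272 + 7.56
= 279.56 mOsm/kg

279.6 mOsm/kg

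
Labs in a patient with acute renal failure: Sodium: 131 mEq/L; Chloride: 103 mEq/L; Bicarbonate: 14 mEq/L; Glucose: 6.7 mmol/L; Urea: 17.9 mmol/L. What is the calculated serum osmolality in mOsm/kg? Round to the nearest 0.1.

286.6 mOsm/kg

Calculated osmolality = 2·Na + glucose + urea
= 2·131 + 6.7 + 17.9
= 262 + 6.70 + 17.90
= 286.6 mOsm/kg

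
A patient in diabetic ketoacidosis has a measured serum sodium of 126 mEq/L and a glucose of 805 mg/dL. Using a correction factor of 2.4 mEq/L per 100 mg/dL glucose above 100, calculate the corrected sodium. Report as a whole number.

143 mEq/L

Corrected Na = measured Na + 2.4 · (glucose − 100)/100
= 126 + 2.4 · (805 − 100)/100
= 126 + 16.9
= 142.9 mEq/L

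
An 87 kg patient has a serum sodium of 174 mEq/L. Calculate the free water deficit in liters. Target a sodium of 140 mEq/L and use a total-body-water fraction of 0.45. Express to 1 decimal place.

9.5 L

TBW = 0.45 · 87 = 39.15 L
Free water deficit = TBW · (Na/140 − 1)
= 39.15 · (174/140 − 1)
= 39.15 · 0.2429
= 9.51 L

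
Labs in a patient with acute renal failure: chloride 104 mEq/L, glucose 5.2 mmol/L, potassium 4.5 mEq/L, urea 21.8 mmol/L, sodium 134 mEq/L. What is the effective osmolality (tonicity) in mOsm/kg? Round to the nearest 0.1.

Effective osmolality excludes urea (freely permeant across cell membranes):
2·Na + glucose
= 2·134 + 5.2
= 268 + 5.2
= 273.2 mOsm/kg

273.2 mOsm/kg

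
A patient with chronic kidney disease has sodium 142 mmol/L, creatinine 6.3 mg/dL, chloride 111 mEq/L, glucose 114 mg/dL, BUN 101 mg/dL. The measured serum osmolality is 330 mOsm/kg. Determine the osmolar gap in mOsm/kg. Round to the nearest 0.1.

Calculated osmolality = 2·Na + glucose/18 + BUN/2.8
= 2·142 + 114/18 + 101/2.8
= 284 + 6.33 + 36.07
= 326.4 mOsm/kg ≈ 326.4 mOsm/kg
Osmolar gap = measured − calculated = 330 − 326.4 = 3.6 mOsm/kg

3.6 mOsm/kg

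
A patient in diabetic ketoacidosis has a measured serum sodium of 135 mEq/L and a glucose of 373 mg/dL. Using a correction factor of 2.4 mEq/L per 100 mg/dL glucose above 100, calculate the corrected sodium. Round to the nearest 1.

142 mEq/L

Corrected Na = measured Na + 2.4 · (glucose − 100)/100
= 135 + 2.4 · (373 − 100)/100
= 135 + 6.6
= 141.6 mEq/L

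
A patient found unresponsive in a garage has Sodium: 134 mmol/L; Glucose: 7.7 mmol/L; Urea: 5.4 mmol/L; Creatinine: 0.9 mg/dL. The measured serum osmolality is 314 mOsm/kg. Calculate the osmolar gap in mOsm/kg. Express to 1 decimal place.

Calculated osmolality = 2·Na + glucose + urea
= 2·134 + 7.7 + 5.4
= 268 + 7.70 + 5.40
= 281.1 mOsm/kg ≈ 281.1 mOsm/kg
Osmolar gap = measured − calculated = 314 − 281.1 = 32.9 mOsm/kg

32.9 mOsm/kg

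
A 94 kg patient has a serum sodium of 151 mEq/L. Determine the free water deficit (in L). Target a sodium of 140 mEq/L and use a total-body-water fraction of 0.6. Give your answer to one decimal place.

4.4 L

TBW = 0.6 · 94 = 56.4 L
Free water deficit = TBW · (Na/140 − 1)
= 56.4 · (151/140 − 1)
= 56.4 · 0.0786
= 4.43 L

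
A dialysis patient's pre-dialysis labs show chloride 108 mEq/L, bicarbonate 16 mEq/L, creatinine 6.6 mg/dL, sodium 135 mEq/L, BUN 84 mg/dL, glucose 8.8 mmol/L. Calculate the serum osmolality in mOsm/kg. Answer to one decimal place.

308.8 mOsm/kg

Calculated osmolality = 2·Na + glucose + BUN/2.8
= 2·135 + 8.8 + 84/2.8
= 270 + 8.80 + 30
= 308.8 mOsm/kg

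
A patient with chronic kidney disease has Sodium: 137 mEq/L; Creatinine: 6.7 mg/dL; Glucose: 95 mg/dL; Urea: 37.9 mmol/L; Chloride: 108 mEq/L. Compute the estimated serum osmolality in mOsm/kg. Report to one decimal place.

Calculated osmolality = 2·Na + glucose/18 + urea
= 2·137 + 95/18 + 37.9
= 274 + 5.28 + 37.90
= 317.18 mOsm/kg

317.2 mOsm/kg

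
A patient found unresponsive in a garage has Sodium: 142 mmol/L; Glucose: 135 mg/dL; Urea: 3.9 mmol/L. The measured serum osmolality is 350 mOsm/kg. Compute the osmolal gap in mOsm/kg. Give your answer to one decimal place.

Calculated osmolality = 2·Na + glucose/18 + urea
= 2·142 + 135/18 + 3.9
= 284 + 7.50 + 3.90
= 295.4 mOsm/kg ≈ 295.4 mOsm/kg
Osmolar gap = measured − calculated = 350 − 295.4 = 54.6 mOsm/kg

54.6 mOsm/kg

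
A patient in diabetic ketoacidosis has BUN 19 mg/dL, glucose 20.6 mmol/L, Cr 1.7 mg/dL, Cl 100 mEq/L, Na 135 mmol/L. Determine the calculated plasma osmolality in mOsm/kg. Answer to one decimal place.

297.4 mOsm/kg

Calculated osmolality = 2·Na + glucose + BUN/2.8
= 2·135 + 20.6 + 19/2.8
= 270 + 20.60 + 6.79
= 297.39 mOsm/kg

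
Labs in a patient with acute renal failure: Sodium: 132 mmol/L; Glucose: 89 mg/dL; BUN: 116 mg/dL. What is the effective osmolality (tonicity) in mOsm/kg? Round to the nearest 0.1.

Effective osmolality excludes urea (freely permeant across cell membranes):
2·Na + glucose/18
= 2·132 + 89/18
= 264 + 4.94
= 268.94 mOsm/kg

268.9 mOsm/kg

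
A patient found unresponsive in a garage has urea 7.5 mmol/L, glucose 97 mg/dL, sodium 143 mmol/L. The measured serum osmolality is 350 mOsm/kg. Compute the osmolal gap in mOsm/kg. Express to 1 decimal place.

51.1 mOsm/kg

Calculated osmolality = 2·Na + glucose/18 + urea
= 2·143 + 97/18 + 7.5
= 286 + 5.39 + 7.50
= 298.89 mOsm/kg ≈ 298.9 mOsm/kg
Osmolar gap = measured − calculated = 350 − 298.9 = 51.1 mOsm/kg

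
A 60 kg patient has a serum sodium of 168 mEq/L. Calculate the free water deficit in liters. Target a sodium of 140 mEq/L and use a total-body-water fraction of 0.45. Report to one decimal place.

5.4 L

TBW = 0.45 · 60 = 27 L
Free water deficit = TBW · (Na/140 − 1)
= 27 · (168/140 − 1)
= 27 · 0.2
= 5.4 L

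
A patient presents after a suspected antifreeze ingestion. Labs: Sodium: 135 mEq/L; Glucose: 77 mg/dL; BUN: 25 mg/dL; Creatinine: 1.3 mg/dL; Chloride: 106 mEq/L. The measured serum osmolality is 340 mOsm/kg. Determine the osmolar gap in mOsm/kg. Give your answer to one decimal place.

Calculated osmolality = 2·Na + glucose/18 + BUN/2.8
= 2·135 + 77/18 + 25/2.8
= 270 + 4.28 + 8.93
= 283.21 mOsm/kg ≈ 283.2 mOsm/kg
Osmolar gap = measured − calculated = 340 − 283.2 = 56.8 mOsm/kg

56.8 mOsm/kg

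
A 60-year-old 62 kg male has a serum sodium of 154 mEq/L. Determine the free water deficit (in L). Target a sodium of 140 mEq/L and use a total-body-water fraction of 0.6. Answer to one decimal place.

3.7 L

TBW = 0.6 · 62 = 37.2 L
Free water deficit = TBW · (Na/140 − 1)
= 37.2 · (154/140 − 1)
= 37.2 · 0.1
= 3.72 L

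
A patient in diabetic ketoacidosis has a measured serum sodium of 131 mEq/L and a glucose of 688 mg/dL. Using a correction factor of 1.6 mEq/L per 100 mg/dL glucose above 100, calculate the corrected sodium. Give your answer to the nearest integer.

Corrected Na = measured Na + 1.6 · (glucose − 100)/100
= 131 + 1.6 · (688 − 100)/100
= 131 + 9.4
= 140.4 mEq/L

140 mEq/L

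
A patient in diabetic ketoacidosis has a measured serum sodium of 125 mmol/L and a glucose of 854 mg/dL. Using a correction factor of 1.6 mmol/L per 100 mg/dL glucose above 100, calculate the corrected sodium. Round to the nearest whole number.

137 mmol/L

Corrected Na = measured Na + 1.6 · (glucose − 100)/100
= 125 + 1.6 · (854 − 100)/100
= 125 + 12.1
= 137.1 mmol/L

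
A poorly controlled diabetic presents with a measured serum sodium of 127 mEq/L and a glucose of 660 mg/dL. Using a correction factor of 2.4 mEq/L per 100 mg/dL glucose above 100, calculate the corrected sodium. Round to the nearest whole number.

Corrected Na = measured Na + 2.4 · (glucose − 100)/100
= 127 + 2.4 · (660 − 100)/100
= 127 + 13.4
= 140.4 mEq/L

140 mEq/L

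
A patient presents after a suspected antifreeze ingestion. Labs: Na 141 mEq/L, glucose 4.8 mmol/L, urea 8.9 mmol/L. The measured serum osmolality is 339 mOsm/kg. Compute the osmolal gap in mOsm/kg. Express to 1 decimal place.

43.3 mOsm/kg

Calculated osmolality = 2·Na + glucose + urea
= 2·141 + 4.8 + 8.9
= 282 + 4.80 + 8.90
= 295.7 mOsm/kg ≈ 295.7 mOsm/kg
Osmolar gap = measured − calculated = 339 − 295.7 = 43.3 mOsm/kg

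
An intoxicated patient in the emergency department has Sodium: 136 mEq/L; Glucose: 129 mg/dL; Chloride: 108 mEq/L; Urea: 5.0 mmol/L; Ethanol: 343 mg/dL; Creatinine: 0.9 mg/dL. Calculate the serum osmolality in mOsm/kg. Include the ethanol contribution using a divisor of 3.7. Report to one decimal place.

Calculated osmolality = 2·Na + glucose/18 + urea + ethanol/3.7
= 2·136 + 129/18 + 5 + 343/3.7
= 272 + 7.17 + 5 + 92.70
= 376.87 mOsm/kg

376.9 mOsm/kg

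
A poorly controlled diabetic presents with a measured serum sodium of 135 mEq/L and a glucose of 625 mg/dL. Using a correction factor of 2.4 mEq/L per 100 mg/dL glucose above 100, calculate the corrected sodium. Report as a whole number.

Corrected Na = measured Na + 2.4 · (glucose − 100)/100
= 135 + 2.4 · (625 − 100)/100
= 135 + 12.6
= 147.6 mEq/L

148 mEq/L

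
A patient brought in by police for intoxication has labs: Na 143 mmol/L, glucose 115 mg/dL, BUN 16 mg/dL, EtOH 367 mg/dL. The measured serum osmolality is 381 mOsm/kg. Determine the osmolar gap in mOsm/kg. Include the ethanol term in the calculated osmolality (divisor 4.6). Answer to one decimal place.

3.1 mOsm/kg

Calculated osmolality = 2·Na + glucose/18 + BUN/2.8 + ethanol/4.6
= 2·143 + 115/18 + 16/2.8 + 367/4.6
= 286 + 6.39 + 5.71 + 79.78
= 377.88 mOsm/kg ≈ 377.9 mOsm/kg
Osmolar gap = measured − calculated = 381 − 377.9 = 3.1 mOsm/kg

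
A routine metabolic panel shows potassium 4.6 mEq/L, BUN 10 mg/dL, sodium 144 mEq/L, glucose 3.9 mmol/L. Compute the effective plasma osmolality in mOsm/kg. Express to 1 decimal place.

Effective osmolality excludes urea (freely permeant across cell membranes):
2·Na + glucose
= 2·144 + 3.9
= 288 + 3.9
= 291.9 mOsm/kg

291.9 mOsm/kg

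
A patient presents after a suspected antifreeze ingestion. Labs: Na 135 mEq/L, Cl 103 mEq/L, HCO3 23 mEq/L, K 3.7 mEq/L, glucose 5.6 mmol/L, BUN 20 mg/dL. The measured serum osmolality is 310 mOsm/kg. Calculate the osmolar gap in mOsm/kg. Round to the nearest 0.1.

Calculated osmolality = 2·Na + glucose + BUN/2.8
= 2·135 + 5.6 + 20/2.8
= 270 + 5.60 + 7.14
= 282.74 mOsm/kg ≈ 282.7 mOsm/kg
Osmolar gap = measured − calculated = 310 − 282.7 = 27.3 mOsm/kg

27.3 mOsm/kg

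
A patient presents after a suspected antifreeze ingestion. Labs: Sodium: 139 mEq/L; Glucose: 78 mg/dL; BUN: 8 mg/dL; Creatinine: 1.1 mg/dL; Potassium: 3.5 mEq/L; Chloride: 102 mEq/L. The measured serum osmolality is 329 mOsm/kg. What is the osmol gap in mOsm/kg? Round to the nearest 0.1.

43.8 mOsm/kg

Calculated osmolality = 2·Na + glucose/18 + BUN/2.8
= 2·139 + 78/18 + 8/2.8
= 278 + 4.33 + 2.86
= 285.19 mOsm/kg ≈ 285.2 mOsm/kg
Osmolar gap = measured − calculated = 329 − 285.2 = 43.8 mOsm/kg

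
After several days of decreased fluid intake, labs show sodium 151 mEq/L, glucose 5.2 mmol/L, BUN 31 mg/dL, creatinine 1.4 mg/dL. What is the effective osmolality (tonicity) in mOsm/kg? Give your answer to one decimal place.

Effective osmolality excludes urea (freely permeant across cell membranes):
2·Na + glucose
= 2·151 + 5.2
= 302 + 5.2
= 307.2 mOsm/kg

307.2 mOsm/kg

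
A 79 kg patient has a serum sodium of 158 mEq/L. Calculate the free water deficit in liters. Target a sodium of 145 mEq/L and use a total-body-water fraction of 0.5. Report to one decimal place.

3.5 L

TBW = 0.5 · 79 = 39.5 L
Free water deficit = TBW · (Na/145 − 1)
= 39.5 · (158/145 − 1)
= 39.5 · 0.0897
= 3.54 L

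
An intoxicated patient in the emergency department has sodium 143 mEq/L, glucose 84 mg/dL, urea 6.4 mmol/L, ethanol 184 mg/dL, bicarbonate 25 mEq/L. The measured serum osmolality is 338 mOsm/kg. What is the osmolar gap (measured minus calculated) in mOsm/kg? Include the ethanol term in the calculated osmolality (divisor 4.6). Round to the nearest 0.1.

0.9 mOsm/kg

Calculated osmolality = 2·Na + glucose/18 + urea + ethanol/4.6
= 2·143 + 84/18 + 6.4 + 184/4.6
= 286 + 4.67 + 6.40 + 40
= 337.07 mOsm/kg ≈ 337.1 mOsm/kg
Osmolar gap = measured − calculated = 338 − 337.1 = 0.9 mOsm/kg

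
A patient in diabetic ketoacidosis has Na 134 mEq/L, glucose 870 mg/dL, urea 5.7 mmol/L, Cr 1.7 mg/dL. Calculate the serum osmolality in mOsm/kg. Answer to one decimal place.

322.0 mOsm/kg

Calculated osmolality = 2·Na + glucose/18 + urea
= 2·134 + 870/18 + 5.7
= 268 + 48.33 + 5.70
= 322.03 mOsm/kg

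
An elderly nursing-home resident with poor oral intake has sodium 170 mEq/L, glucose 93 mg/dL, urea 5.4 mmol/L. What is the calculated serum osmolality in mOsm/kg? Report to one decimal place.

Calculated osmolality = 2·Na + glucose/18 + urea
= 2·170 + 93/18 + 5.4
= 340 + 5.17 + 5.40
= 350.57 mOsm/kg

350.6 mOsm/kg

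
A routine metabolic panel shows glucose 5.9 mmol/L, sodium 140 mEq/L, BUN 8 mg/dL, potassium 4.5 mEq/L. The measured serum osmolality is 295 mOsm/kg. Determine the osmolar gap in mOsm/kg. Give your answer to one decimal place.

6.2 mOsm/kg

Calculated osmolality = 2·Na + glucose + BUN/2.8
= 2·140 + 5.9 + 8/2.8
= 280 + 5.90 + 2.86
= 288.76 mOsm/kg ≈ 288.8 mOsm/kg
Osmolar gap = measured − calculated = 295 − 288.8 = 6.2 mOsm/kg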